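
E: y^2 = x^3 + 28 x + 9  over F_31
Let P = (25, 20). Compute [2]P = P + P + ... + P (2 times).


k = 2 = 10_2 (binary, LSB first: 01)
Double-and-add from P = (25, 20):
  bit 0 = 0: acc unchanged = O
  bit 1 = 1: acc = O + (0, 3) = (0, 3)

2P = (0, 3)


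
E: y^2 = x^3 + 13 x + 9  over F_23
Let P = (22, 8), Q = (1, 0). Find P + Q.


P != Q, so use the chord formula.
s = (y2 - y1) / (x2 - x1) = (15) / (2) mod 23 = 19
x3 = s^2 - x1 - x2 mod 23 = 19^2 - 22 - 1 = 16
y3 = s (x1 - x3) - y1 mod 23 = 19 * (22 - 16) - 8 = 14

P + Q = (16, 14)


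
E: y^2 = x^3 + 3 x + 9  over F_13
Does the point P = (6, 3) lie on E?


Check whether y^2 = x^3 + 3 x + 9 (mod 13) for (x, y) = (6, 3).
LHS: y^2 = 3^2 mod 13 = 9
RHS: x^3 + 3 x + 9 = 6^3 + 3*6 + 9 mod 13 = 9
LHS = RHS

Yes, on the curve


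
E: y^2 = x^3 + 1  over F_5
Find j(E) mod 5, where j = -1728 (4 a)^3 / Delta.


Delta = -16(4 a^3 + 27 b^2) mod 5 = 3
-1728 * (4 a)^3 = -1728 * (4*0)^3 mod 5 = 0
j = 0 * 3^(-1) mod 5 = 0

j = 0 (mod 5)


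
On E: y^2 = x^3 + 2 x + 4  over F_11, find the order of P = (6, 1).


Compute successive multiples of P until we hit O:
  1P = (6, 1)
  2P = (10, 10)
  3P = (9, 6)
  4P = (0, 9)
  5P = (8, 9)
  6P = (2, 4)
  7P = (7, 8)
  8P = (3, 9)
  ... (continuing to 17P)
  17P = O

ord(P) = 17


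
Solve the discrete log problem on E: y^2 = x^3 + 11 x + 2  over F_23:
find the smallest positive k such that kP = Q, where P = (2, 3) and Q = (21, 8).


Enumerate multiples of P until we hit Q = (21, 8):
  1P = (2, 3)
  2P = (19, 20)
  3P = (3, 19)
  4P = (21, 15)
  5P = (9, 18)
  6P = (18, 12)
  7P = (7, 10)
  8P = (4, 8)
  9P = (6, 10)
  10P = (8, 21)
  11P = (22, 6)
  12P = (0, 18)
  13P = (14, 18)
  14P = (10, 10)
  15P = (15, 0)
  16P = (10, 13)
  17P = (14, 5)
  18P = (0, 5)
  19P = (22, 17)
  20P = (8, 2)
  21P = (6, 13)
  22P = (4, 15)
  23P = (7, 13)
  24P = (18, 11)
  25P = (9, 5)
  26P = (21, 8)
Match found at i = 26.

k = 26


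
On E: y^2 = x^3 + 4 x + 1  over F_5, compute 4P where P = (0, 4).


k = 4 = 100_2 (binary, LSB first: 001)
Double-and-add from P = (0, 4):
  bit 0 = 0: acc unchanged = O
  bit 1 = 0: acc unchanged = O
  bit 2 = 1: acc = O + (3, 0) = (3, 0)

4P = (3, 0)


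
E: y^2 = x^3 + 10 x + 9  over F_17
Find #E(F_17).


For each x in F_17, count y with y^2 = x^3 + 10 x + 9 mod 17:
  x = 0: RHS = 9, y in [3, 14]  -> 2 point(s)
  x = 3: RHS = 15, y in [7, 10]  -> 2 point(s)
  x = 6: RHS = 13, y in [8, 9]  -> 2 point(s)
  x = 10: RHS = 4, y in [2, 15]  -> 2 point(s)
  x = 12: RHS = 4, y in [2, 15]  -> 2 point(s)
  x = 15: RHS = 15, y in [7, 10]  -> 2 point(s)
  x = 16: RHS = 15, y in [7, 10]  -> 2 point(s)
Affine points: 14. Add the point at infinity: total = 15.

#E(F_17) = 15


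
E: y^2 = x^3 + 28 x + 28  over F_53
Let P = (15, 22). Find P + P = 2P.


Doubling: s = (3 x1^2 + a) / (2 y1)
s = (3*15^2 + 28) / (2*22) mod 53 = 22
x3 = s^2 - 2 x1 mod 53 = 22^2 - 2*15 = 30
y3 = s (x1 - x3) - y1 mod 53 = 22 * (15 - 30) - 22 = 19

2P = (30, 19)


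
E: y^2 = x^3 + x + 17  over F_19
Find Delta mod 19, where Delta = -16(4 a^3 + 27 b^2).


4 a^3 + 27 b^2 = 4*1^3 + 27*17^2 = 4 + 7803 = 7807
Delta = -16 * (7807) = -124912
Delta mod 19 = 13

Delta = 13 (mod 19)


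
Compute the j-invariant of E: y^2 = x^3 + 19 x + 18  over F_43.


Delta = -16(4 a^3 + 27 b^2) mod 43 = 8
-1728 * (4 a)^3 = -1728 * (4*19)^3 mod 43 = 2
j = 2 * 8^(-1) mod 43 = 11

j = 11 (mod 43)


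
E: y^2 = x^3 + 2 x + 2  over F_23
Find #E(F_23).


For each x in F_23, count y with y^2 = x^3 + 2 x + 2 mod 23:
  x = 0: RHS = 2, y in [5, 18]  -> 2 point(s)
  x = 3: RHS = 12, y in [9, 14]  -> 2 point(s)
  x = 6: RHS = 0, y in [0]  -> 1 point(s)
  x = 8: RHS = 1, y in [1, 22]  -> 2 point(s)
  x = 9: RHS = 13, y in [6, 17]  -> 2 point(s)
  x = 12: RHS = 6, y in [11, 12]  -> 2 point(s)
  x = 15: RHS = 3, y in [7, 16]  -> 2 point(s)
  x = 16: RHS = 13, y in [6, 17]  -> 2 point(s)
  x = 17: RHS = 4, y in [2, 21]  -> 2 point(s)
  x = 21: RHS = 13, y in [6, 17]  -> 2 point(s)
Affine points: 19. Add the point at infinity: total = 20.

#E(F_23) = 20


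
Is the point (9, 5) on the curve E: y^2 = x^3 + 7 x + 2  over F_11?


Check whether y^2 = x^3 + 7 x + 2 (mod 11) for (x, y) = (9, 5).
LHS: y^2 = 5^2 mod 11 = 3
RHS: x^3 + 7 x + 2 = 9^3 + 7*9 + 2 mod 11 = 2
LHS != RHS

No, not on the curve


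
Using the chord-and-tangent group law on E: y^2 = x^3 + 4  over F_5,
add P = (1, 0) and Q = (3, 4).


P != Q, so use the chord formula.
s = (y2 - y1) / (x2 - x1) = (4) / (2) mod 5 = 2
x3 = s^2 - x1 - x2 mod 5 = 2^2 - 1 - 3 = 0
y3 = s (x1 - x3) - y1 mod 5 = 2 * (1 - 0) - 0 = 2

P + Q = (0, 2)


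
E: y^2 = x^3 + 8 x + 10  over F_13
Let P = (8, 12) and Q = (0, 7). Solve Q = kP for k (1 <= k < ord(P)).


Enumerate multiples of P until we hit Q = (0, 7):
  1P = (8, 12)
  2P = (0, 7)
Match found at i = 2.

k = 2


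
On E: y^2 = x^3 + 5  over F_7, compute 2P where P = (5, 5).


Doubling: s = (3 x1^2 + a) / (2 y1)
s = (3*5^2 + 0) / (2*5) mod 7 = 4
x3 = s^2 - 2 x1 mod 7 = 4^2 - 2*5 = 6
y3 = s (x1 - x3) - y1 mod 7 = 4 * (5 - 6) - 5 = 5

2P = (6, 5)


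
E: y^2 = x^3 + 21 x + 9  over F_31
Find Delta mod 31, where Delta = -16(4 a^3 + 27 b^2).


4 a^3 + 27 b^2 = 4*21^3 + 27*9^2 = 37044 + 2187 = 39231
Delta = -16 * (39231) = -627696
Delta mod 31 = 23

Delta = 23 (mod 31)


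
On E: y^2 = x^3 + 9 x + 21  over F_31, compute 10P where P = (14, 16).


k = 10 = 1010_2 (binary, LSB first: 0101)
Double-and-add from P = (14, 16):
  bit 0 = 0: acc unchanged = O
  bit 1 = 1: acc = O + (5, 25) = (5, 25)
  bit 2 = 0: acc unchanged = (5, 25)
  bit 3 = 1: acc = (5, 25) + (19, 13) = (9, 5)

10P = (9, 5)


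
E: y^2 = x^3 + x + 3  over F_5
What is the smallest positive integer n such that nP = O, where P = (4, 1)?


Compute successive multiples of P until we hit O:
  1P = (4, 1)
  2P = (1, 0)
  3P = (4, 4)
  4P = O

ord(P) = 4


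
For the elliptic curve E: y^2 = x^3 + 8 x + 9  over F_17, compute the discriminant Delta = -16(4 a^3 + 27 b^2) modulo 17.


4 a^3 + 27 b^2 = 4*8^3 + 27*9^2 = 2048 + 2187 = 4235
Delta = -16 * (4235) = -67760
Delta mod 17 = 2

Delta = 2 (mod 17)


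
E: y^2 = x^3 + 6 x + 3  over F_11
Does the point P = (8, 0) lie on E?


Check whether y^2 = x^3 + 6 x + 3 (mod 11) for (x, y) = (8, 0).
LHS: y^2 = 0^2 mod 11 = 0
RHS: x^3 + 6 x + 3 = 8^3 + 6*8 + 3 mod 11 = 2
LHS != RHS

No, not on the curve


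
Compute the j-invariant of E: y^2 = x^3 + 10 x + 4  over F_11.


Delta = -16(4 a^3 + 27 b^2) mod 11 = 5
-1728 * (4 a)^3 = -1728 * (4*10)^3 mod 11 = 9
j = 9 * 5^(-1) mod 11 = 4

j = 4 (mod 11)


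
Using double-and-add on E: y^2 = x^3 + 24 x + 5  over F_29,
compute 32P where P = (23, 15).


k = 32 = 100000_2 (binary, LSB first: 000001)
Double-and-add from P = (23, 15):
  bit 0 = 0: acc unchanged = O
  bit 1 = 0: acc unchanged = O
  bit 2 = 0: acc unchanged = O
  bit 3 = 0: acc unchanged = O
  bit 4 = 0: acc unchanged = O
  bit 5 = 1: acc = O + (23, 14) = (23, 14)

32P = (23, 14)


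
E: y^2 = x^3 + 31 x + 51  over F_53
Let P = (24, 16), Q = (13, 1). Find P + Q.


P != Q, so use the chord formula.
s = (y2 - y1) / (x2 - x1) = (38) / (42) mod 53 = 11
x3 = s^2 - x1 - x2 mod 53 = 11^2 - 24 - 13 = 31
y3 = s (x1 - x3) - y1 mod 53 = 11 * (24 - 31) - 16 = 13

P + Q = (31, 13)


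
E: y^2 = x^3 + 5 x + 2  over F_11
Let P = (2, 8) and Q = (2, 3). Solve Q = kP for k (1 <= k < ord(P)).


Enumerate multiples of P until we hit Q = (2, 3):
  1P = (2, 8)
  2P = (8, 9)
  3P = (5, 8)
  4P = (4, 3)
  5P = (3, 0)
  6P = (4, 8)
  7P = (5, 3)
  8P = (8, 2)
  9P = (2, 3)
Match found at i = 9.

k = 9


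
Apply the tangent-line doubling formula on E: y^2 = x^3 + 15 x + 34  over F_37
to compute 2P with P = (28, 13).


Doubling: s = (3 x1^2 + a) / (2 y1)
s = (3*28^2 + 15) / (2*13) mod 37 = 27
x3 = s^2 - 2 x1 mod 37 = 27^2 - 2*28 = 7
y3 = s (x1 - x3) - y1 mod 37 = 27 * (28 - 7) - 13 = 36

2P = (7, 36)


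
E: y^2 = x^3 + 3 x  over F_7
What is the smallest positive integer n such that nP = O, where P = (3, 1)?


Compute successive multiples of P until we hit O:
  1P = (3, 1)
  2P = (2, 0)
  3P = (3, 6)
  4P = O

ord(P) = 4


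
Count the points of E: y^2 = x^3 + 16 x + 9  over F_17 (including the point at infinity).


For each x in F_17, count y with y^2 = x^3 + 16 x + 9 mod 17:
  x = 0: RHS = 9, y in [3, 14]  -> 2 point(s)
  x = 1: RHS = 9, y in [3, 14]  -> 2 point(s)
  x = 2: RHS = 15, y in [7, 10]  -> 2 point(s)
  x = 3: RHS = 16, y in [4, 13]  -> 2 point(s)
  x = 4: RHS = 1, y in [1, 16]  -> 2 point(s)
  x = 6: RHS = 15, y in [7, 10]  -> 2 point(s)
  x = 9: RHS = 15, y in [7, 10]  -> 2 point(s)
  x = 10: RHS = 13, y in [8, 9]  -> 2 point(s)
  x = 12: RHS = 8, y in [5, 12]  -> 2 point(s)
  x = 13: RHS = 0, y in [0]  -> 1 point(s)
  x = 14: RHS = 2, y in [6, 11]  -> 2 point(s)
  x = 16: RHS = 9, y in [3, 14]  -> 2 point(s)
Affine points: 23. Add the point at infinity: total = 24.

#E(F_17) = 24


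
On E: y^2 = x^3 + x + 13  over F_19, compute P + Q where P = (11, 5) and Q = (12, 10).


P != Q, so use the chord formula.
s = (y2 - y1) / (x2 - x1) = (5) / (1) mod 19 = 5
x3 = s^2 - x1 - x2 mod 19 = 5^2 - 11 - 12 = 2
y3 = s (x1 - x3) - y1 mod 19 = 5 * (11 - 2) - 5 = 2

P + Q = (2, 2)


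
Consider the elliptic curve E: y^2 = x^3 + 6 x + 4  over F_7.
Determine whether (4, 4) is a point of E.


Check whether y^2 = x^3 + 6 x + 4 (mod 7) for (x, y) = (4, 4).
LHS: y^2 = 4^2 mod 7 = 2
RHS: x^3 + 6 x + 4 = 4^3 + 6*4 + 4 mod 7 = 1
LHS != RHS

No, not on the curve


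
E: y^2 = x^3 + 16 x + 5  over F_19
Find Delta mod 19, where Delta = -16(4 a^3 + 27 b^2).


4 a^3 + 27 b^2 = 4*16^3 + 27*5^2 = 16384 + 675 = 17059
Delta = -16 * (17059) = -272944
Delta mod 19 = 10

Delta = 10 (mod 19)


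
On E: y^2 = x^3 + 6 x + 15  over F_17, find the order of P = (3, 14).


Compute successive multiples of P until we hit O:
  1P = (3, 14)
  2P = (3, 3)
  3P = O

ord(P) = 3


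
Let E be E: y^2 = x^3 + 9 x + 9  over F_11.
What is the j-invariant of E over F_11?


Delta = -16(4 a^3 + 27 b^2) mod 11 = 5
-1728 * (4 a)^3 = -1728 * (4*9)^3 mod 11 = 6
j = 6 * 5^(-1) mod 11 = 10

j = 10 (mod 11)


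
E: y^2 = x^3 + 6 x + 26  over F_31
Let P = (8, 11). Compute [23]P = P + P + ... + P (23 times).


k = 23 = 10111_2 (binary, LSB first: 11101)
Double-and-add from P = (8, 11):
  bit 0 = 1: acc = O + (8, 11) = (8, 11)
  bit 1 = 1: acc = (8, 11) + (3, 3) = (30, 22)
  bit 2 = 1: acc = (30, 22) + (1, 8) = (18, 18)
  bit 3 = 0: acc unchanged = (18, 18)
  bit 4 = 1: acc = (18, 18) + (16, 8) = (22, 24)

23P = (22, 24)


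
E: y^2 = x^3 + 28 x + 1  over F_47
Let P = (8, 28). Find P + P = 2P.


Doubling: s = (3 x1^2 + a) / (2 y1)
s = (3*8^2 + 28) / (2*28) mod 47 = 14
x3 = s^2 - 2 x1 mod 47 = 14^2 - 2*8 = 39
y3 = s (x1 - x3) - y1 mod 47 = 14 * (8 - 39) - 28 = 8

2P = (39, 8)


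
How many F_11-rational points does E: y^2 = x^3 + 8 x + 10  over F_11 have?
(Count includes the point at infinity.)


For each x in F_11, count y with y^2 = x^3 + 8 x + 10 mod 11:
  x = 2: RHS = 1, y in [1, 10]  -> 2 point(s)
  x = 8: RHS = 3, y in [5, 6]  -> 2 point(s)
  x = 10: RHS = 1, y in [1, 10]  -> 2 point(s)
Affine points: 6. Add the point at infinity: total = 7.

#E(F_11) = 7


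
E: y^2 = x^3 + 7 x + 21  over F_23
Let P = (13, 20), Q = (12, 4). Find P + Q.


P != Q, so use the chord formula.
s = (y2 - y1) / (x2 - x1) = (7) / (22) mod 23 = 16
x3 = s^2 - x1 - x2 mod 23 = 16^2 - 13 - 12 = 1
y3 = s (x1 - x3) - y1 mod 23 = 16 * (13 - 1) - 20 = 11

P + Q = (1, 11)


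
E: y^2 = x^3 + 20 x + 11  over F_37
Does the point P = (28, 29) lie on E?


Check whether y^2 = x^3 + 20 x + 11 (mod 37) for (x, y) = (28, 29).
LHS: y^2 = 29^2 mod 37 = 27
RHS: x^3 + 20 x + 11 = 28^3 + 20*28 + 11 mod 37 = 27
LHS = RHS

Yes, on the curve


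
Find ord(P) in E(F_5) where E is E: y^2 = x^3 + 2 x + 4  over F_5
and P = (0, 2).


Compute successive multiples of P until we hit O:
  1P = (0, 2)
  2P = (4, 1)
  3P = (2, 1)
  4P = (2, 4)
  5P = (4, 4)
  6P = (0, 3)
  7P = O

ord(P) = 7


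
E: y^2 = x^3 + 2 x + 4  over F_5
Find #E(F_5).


For each x in F_5, count y with y^2 = x^3 + 2 x + 4 mod 5:
  x = 0: RHS = 4, y in [2, 3]  -> 2 point(s)
  x = 2: RHS = 1, y in [1, 4]  -> 2 point(s)
  x = 4: RHS = 1, y in [1, 4]  -> 2 point(s)
Affine points: 6. Add the point at infinity: total = 7.

#E(F_5) = 7


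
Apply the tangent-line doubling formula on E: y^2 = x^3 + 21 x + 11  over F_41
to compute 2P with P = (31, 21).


Doubling: s = (3 x1^2 + a) / (2 y1)
s = (3*31^2 + 21) / (2*21) mod 41 = 34
x3 = s^2 - 2 x1 mod 41 = 34^2 - 2*31 = 28
y3 = s (x1 - x3) - y1 mod 41 = 34 * (31 - 28) - 21 = 40

2P = (28, 40)


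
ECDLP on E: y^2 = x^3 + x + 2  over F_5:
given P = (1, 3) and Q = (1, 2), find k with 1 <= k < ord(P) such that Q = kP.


Enumerate multiples of P until we hit Q = (1, 2):
  1P = (1, 3)
  2P = (4, 0)
  3P = (1, 2)
Match found at i = 3.

k = 3


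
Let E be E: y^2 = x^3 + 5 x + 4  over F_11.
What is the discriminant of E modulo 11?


4 a^3 + 27 b^2 = 4*5^3 + 27*4^2 = 500 + 432 = 932
Delta = -16 * (932) = -14912
Delta mod 11 = 4

Delta = 4 (mod 11)


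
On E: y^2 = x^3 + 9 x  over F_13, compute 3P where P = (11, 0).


k = 3 = 11_2 (binary, LSB first: 11)
Double-and-add from P = (11, 0):
  bit 0 = 1: acc = O + (11, 0) = (11, 0)
  bit 1 = 1: acc = (11, 0) + O = (11, 0)

3P = (11, 0)


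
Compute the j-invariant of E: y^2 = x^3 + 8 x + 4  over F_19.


Delta = -16(4 a^3 + 27 b^2) mod 19 = 11
-1728 * (4 a)^3 = -1728 * (4*8)^3 mod 19 = 12
j = 12 * 11^(-1) mod 19 = 8

j = 8 (mod 19)


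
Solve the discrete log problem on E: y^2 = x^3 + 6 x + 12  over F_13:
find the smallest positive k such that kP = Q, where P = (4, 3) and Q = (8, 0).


Enumerate multiples of P until we hit Q = (8, 0):
  1P = (4, 3)
  2P = (8, 0)
Match found at i = 2.

k = 2


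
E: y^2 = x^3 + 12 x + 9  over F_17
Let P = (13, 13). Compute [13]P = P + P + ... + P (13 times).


k = 13 = 1101_2 (binary, LSB first: 1011)
Double-and-add from P = (13, 13):
  bit 0 = 1: acc = O + (13, 13) = (13, 13)
  bit 1 = 0: acc unchanged = (13, 13)
  bit 2 = 1: acc = (13, 13) + (16, 9) = (3, 2)
  bit 3 = 1: acc = (3, 2) + (6, 5) = (9, 9)

13P = (9, 9)


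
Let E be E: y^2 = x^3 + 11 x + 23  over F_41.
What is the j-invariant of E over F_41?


Delta = -16(4 a^3 + 27 b^2) mod 41 = 20
-1728 * (4 a)^3 = -1728 * (4*11)^3 mod 41 = 2
j = 2 * 20^(-1) mod 41 = 37

j = 37 (mod 41)


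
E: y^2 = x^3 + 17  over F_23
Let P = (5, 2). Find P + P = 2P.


Doubling: s = (3 x1^2 + a) / (2 y1)
s = (3*5^2 + 0) / (2*2) mod 23 = 13
x3 = s^2 - 2 x1 mod 23 = 13^2 - 2*5 = 21
y3 = s (x1 - x3) - y1 mod 23 = 13 * (5 - 21) - 2 = 20

2P = (21, 20)


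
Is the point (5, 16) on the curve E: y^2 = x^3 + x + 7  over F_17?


Check whether y^2 = x^3 + 1 x + 7 (mod 17) for (x, y) = (5, 16).
LHS: y^2 = 16^2 mod 17 = 1
RHS: x^3 + 1 x + 7 = 5^3 + 1*5 + 7 mod 17 = 1
LHS = RHS

Yes, on the curve


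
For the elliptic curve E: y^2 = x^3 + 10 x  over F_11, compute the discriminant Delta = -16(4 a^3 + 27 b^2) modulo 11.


4 a^3 + 27 b^2 = 4*10^3 + 27*0^2 = 4000 + 0 = 4000
Delta = -16 * (4000) = -64000
Delta mod 11 = 9

Delta = 9 (mod 11)


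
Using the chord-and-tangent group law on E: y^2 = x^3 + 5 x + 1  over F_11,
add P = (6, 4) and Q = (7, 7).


P != Q, so use the chord formula.
s = (y2 - y1) / (x2 - x1) = (3) / (1) mod 11 = 3
x3 = s^2 - x1 - x2 mod 11 = 3^2 - 6 - 7 = 7
y3 = s (x1 - x3) - y1 mod 11 = 3 * (6 - 7) - 4 = 4

P + Q = (7, 4)


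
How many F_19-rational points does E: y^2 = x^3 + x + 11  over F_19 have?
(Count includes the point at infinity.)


For each x in F_19, count y with y^2 = x^3 + 1 x + 11 mod 19:
  x = 0: RHS = 11, y in [7, 12]  -> 2 point(s)
  x = 6: RHS = 5, y in [9, 10]  -> 2 point(s)
  x = 7: RHS = 0, y in [0]  -> 1 point(s)
  x = 11: RHS = 4, y in [2, 17]  -> 2 point(s)
  x = 13: RHS = 17, y in [6, 13]  -> 2 point(s)
  x = 15: RHS = 0, y in [0]  -> 1 point(s)
  x = 16: RHS = 0, y in [0]  -> 1 point(s)
  x = 17: RHS = 1, y in [1, 18]  -> 2 point(s)
  x = 18: RHS = 9, y in [3, 16]  -> 2 point(s)
Affine points: 15. Add the point at infinity: total = 16.

#E(F_19) = 16


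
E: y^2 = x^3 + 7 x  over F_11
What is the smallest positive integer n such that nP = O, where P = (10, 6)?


Compute successive multiples of P until we hit O:
  1P = (10, 6)
  2P = (3, 9)
  3P = (2, 0)
  4P = (3, 2)
  5P = (10, 5)
  6P = O

ord(P) = 6


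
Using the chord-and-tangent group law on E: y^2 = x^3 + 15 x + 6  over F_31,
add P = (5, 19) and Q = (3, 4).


P != Q, so use the chord formula.
s = (y2 - y1) / (x2 - x1) = (16) / (29) mod 31 = 23
x3 = s^2 - x1 - x2 mod 31 = 23^2 - 5 - 3 = 25
y3 = s (x1 - x3) - y1 mod 31 = 23 * (5 - 25) - 19 = 17

P + Q = (25, 17)


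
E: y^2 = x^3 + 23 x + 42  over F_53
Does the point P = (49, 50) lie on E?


Check whether y^2 = x^3 + 23 x + 42 (mod 53) for (x, y) = (49, 50).
LHS: y^2 = 50^2 mod 53 = 9
RHS: x^3 + 23 x + 42 = 49^3 + 23*49 + 42 mod 53 = 45
LHS != RHS

No, not on the curve


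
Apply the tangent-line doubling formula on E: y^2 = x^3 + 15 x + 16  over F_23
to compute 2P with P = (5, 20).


Doubling: s = (3 x1^2 + a) / (2 y1)
s = (3*5^2 + 15) / (2*20) mod 23 = 8
x3 = s^2 - 2 x1 mod 23 = 8^2 - 2*5 = 8
y3 = s (x1 - x3) - y1 mod 23 = 8 * (5 - 8) - 20 = 2

2P = (8, 2)


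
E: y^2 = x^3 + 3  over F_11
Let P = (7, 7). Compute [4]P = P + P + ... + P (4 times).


k = 4 = 100_2 (binary, LSB first: 001)
Double-and-add from P = (7, 7):
  bit 0 = 0: acc unchanged = O
  bit 1 = 0: acc unchanged = O
  bit 2 = 1: acc = O + (0, 5) = (0, 5)

4P = (0, 5)


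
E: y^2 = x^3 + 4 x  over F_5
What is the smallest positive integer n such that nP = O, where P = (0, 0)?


Compute successive multiples of P until we hit O:
  1P = (0, 0)
  2P = O

ord(P) = 2


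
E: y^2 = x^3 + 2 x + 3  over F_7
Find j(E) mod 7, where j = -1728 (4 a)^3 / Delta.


Delta = -16(4 a^3 + 27 b^2) mod 7 = 3
-1728 * (4 a)^3 = -1728 * (4*2)^3 mod 7 = 1
j = 1 * 3^(-1) mod 7 = 5

j = 5 (mod 7)


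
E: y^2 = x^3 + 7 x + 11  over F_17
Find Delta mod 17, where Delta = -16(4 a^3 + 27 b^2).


4 a^3 + 27 b^2 = 4*7^3 + 27*11^2 = 1372 + 3267 = 4639
Delta = -16 * (4639) = -74224
Delta mod 17 = 15

Delta = 15 (mod 17)


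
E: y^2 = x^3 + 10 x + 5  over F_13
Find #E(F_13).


For each x in F_13, count y with y^2 = x^3 + 10 x + 5 mod 13:
  x = 1: RHS = 3, y in [4, 9]  -> 2 point(s)
  x = 3: RHS = 10, y in [6, 7]  -> 2 point(s)
  x = 8: RHS = 12, y in [5, 8]  -> 2 point(s)
  x = 10: RHS = 0, y in [0]  -> 1 point(s)
  x = 11: RHS = 3, y in [4, 9]  -> 2 point(s)
Affine points: 9. Add the point at infinity: total = 10.

#E(F_13) = 10


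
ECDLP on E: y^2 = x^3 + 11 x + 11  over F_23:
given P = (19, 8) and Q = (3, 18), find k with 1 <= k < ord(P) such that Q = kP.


Enumerate multiples of P until we hit Q = (3, 18):
  1P = (19, 8)
  2P = (3, 5)
  3P = (4, 2)
  4P = (2, 8)
  5P = (2, 15)
  6P = (4, 21)
  7P = (3, 18)
Match found at i = 7.

k = 7


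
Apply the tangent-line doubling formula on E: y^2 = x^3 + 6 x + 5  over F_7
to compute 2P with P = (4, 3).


Doubling: s = (3 x1^2 + a) / (2 y1)
s = (3*4^2 + 6) / (2*3) mod 7 = 2
x3 = s^2 - 2 x1 mod 7 = 2^2 - 2*4 = 3
y3 = s (x1 - x3) - y1 mod 7 = 2 * (4 - 3) - 3 = 6

2P = (3, 6)


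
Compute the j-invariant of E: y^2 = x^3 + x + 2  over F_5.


Delta = -16(4 a^3 + 27 b^2) mod 5 = 3
-1728 * (4 a)^3 = -1728 * (4*1)^3 mod 5 = 3
j = 3 * 3^(-1) mod 5 = 1

j = 1 (mod 5)


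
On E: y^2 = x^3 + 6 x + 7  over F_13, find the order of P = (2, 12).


Compute successive multiples of P until we hit O:
  1P = (2, 12)
  2P = (12, 0)
  3P = (2, 1)
  4P = O

ord(P) = 4


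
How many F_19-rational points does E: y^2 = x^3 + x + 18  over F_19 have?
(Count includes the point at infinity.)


For each x in F_19, count y with y^2 = x^3 + 1 x + 18 mod 19:
  x = 1: RHS = 1, y in [1, 18]  -> 2 point(s)
  x = 2: RHS = 9, y in [3, 16]  -> 2 point(s)
  x = 7: RHS = 7, y in [8, 11]  -> 2 point(s)
  x = 8: RHS = 6, y in [5, 14]  -> 2 point(s)
  x = 11: RHS = 11, y in [7, 12]  -> 2 point(s)
  x = 13: RHS = 5, y in [9, 10]  -> 2 point(s)
  x = 15: RHS = 7, y in [8, 11]  -> 2 point(s)
  x = 16: RHS = 7, y in [8, 11]  -> 2 point(s)
  x = 18: RHS = 16, y in [4, 15]  -> 2 point(s)
Affine points: 18. Add the point at infinity: total = 19.

#E(F_19) = 19


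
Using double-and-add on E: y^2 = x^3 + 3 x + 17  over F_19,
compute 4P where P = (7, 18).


k = 4 = 100_2 (binary, LSB first: 001)
Double-and-add from P = (7, 18):
  bit 0 = 0: acc unchanged = O
  bit 1 = 0: acc unchanged = O
  bit 2 = 1: acc = O + (4, 6) = (4, 6)

4P = (4, 6)


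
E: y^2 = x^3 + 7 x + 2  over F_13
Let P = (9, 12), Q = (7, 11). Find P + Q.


P != Q, so use the chord formula.
s = (y2 - y1) / (x2 - x1) = (12) / (11) mod 13 = 7
x3 = s^2 - x1 - x2 mod 13 = 7^2 - 9 - 7 = 7
y3 = s (x1 - x3) - y1 mod 13 = 7 * (9 - 7) - 12 = 2

P + Q = (7, 2)


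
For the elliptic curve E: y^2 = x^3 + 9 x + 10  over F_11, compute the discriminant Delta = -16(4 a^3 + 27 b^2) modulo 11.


4 a^3 + 27 b^2 = 4*9^3 + 27*10^2 = 2916 + 2700 = 5616
Delta = -16 * (5616) = -89856
Delta mod 11 = 3

Delta = 3 (mod 11)


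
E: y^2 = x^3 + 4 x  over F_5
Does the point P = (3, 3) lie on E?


Check whether y^2 = x^3 + 4 x + 0 (mod 5) for (x, y) = (3, 3).
LHS: y^2 = 3^2 mod 5 = 4
RHS: x^3 + 4 x + 0 = 3^3 + 4*3 + 0 mod 5 = 4
LHS = RHS

Yes, on the curve


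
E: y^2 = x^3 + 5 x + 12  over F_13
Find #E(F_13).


For each x in F_13, count y with y^2 = x^3 + 5 x + 12 mod 13:
  x = 0: RHS = 12, y in [5, 8]  -> 2 point(s)
  x = 2: RHS = 4, y in [2, 11]  -> 2 point(s)
  x = 7: RHS = 0, y in [0]  -> 1 point(s)
  x = 10: RHS = 9, y in [3, 10]  -> 2 point(s)
Affine points: 7. Add the point at infinity: total = 8.

#E(F_13) = 8


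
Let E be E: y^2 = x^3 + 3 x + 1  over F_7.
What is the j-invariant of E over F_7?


Delta = -16(4 a^3 + 27 b^2) mod 7 = 3
-1728 * (4 a)^3 = -1728 * (4*3)^3 mod 7 = 6
j = 6 * 3^(-1) mod 7 = 2

j = 2 (mod 7)


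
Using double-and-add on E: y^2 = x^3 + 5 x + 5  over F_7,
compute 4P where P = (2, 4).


k = 4 = 100_2 (binary, LSB first: 001)
Double-and-add from P = (2, 4):
  bit 0 = 0: acc unchanged = O
  bit 1 = 0: acc unchanged = O
  bit 2 = 1: acc = O + (1, 5) = (1, 5)

4P = (1, 5)


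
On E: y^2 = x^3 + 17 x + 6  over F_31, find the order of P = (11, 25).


Compute successive multiples of P until we hit O:
  1P = (11, 25)
  2P = (6, 13)
  3P = (21, 13)
  4P = (24, 3)
  5P = (4, 18)
  6P = (17, 0)
  7P = (4, 13)
  8P = (24, 28)
  ... (continuing to 12P)
  12P = O

ord(P) = 12


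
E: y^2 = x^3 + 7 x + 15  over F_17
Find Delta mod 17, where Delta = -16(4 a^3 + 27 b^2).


4 a^3 + 27 b^2 = 4*7^3 + 27*15^2 = 1372 + 6075 = 7447
Delta = -16 * (7447) = -119152
Delta mod 17 = 1

Delta = 1 (mod 17)


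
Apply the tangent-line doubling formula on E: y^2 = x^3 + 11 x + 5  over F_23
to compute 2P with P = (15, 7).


Doubling: s = (3 x1^2 + a) / (2 y1)
s = (3*15^2 + 11) / (2*7) mod 23 = 3
x3 = s^2 - 2 x1 mod 23 = 3^2 - 2*15 = 2
y3 = s (x1 - x3) - y1 mod 23 = 3 * (15 - 2) - 7 = 9

2P = (2, 9)


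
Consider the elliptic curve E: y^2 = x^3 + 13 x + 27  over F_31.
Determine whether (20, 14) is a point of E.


Check whether y^2 = x^3 + 13 x + 27 (mod 31) for (x, y) = (20, 14).
LHS: y^2 = 14^2 mod 31 = 10
RHS: x^3 + 13 x + 27 = 20^3 + 13*20 + 27 mod 31 = 10
LHS = RHS

Yes, on the curve


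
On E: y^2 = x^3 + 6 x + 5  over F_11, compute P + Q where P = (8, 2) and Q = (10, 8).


P != Q, so use the chord formula.
s = (y2 - y1) / (x2 - x1) = (6) / (2) mod 11 = 3
x3 = s^2 - x1 - x2 mod 11 = 3^2 - 8 - 10 = 2
y3 = s (x1 - x3) - y1 mod 11 = 3 * (8 - 2) - 2 = 5

P + Q = (2, 5)


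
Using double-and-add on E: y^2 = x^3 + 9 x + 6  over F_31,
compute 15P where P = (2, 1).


k = 15 = 1111_2 (binary, LSB first: 1111)
Double-and-add from P = (2, 1):
  bit 0 = 1: acc = O + (2, 1) = (2, 1)
  bit 1 = 1: acc = (2, 1) + (21, 1) = (8, 30)
  bit 2 = 1: acc = (8, 30) + (28, 18) = (9, 14)
  bit 3 = 1: acc = (9, 14) + (7, 3) = (22, 23)

15P = (22, 23)


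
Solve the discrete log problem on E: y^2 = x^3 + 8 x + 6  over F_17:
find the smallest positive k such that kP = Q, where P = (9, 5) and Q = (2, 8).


Enumerate multiples of P until we hit Q = (2, 8):
  1P = (9, 5)
  2P = (8, 15)
  3P = (15, 4)
  4P = (2, 8)
Match found at i = 4.

k = 4


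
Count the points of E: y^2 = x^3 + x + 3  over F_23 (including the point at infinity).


For each x in F_23, count y with y^2 = x^3 + 1 x + 3 mod 23:
  x = 0: RHS = 3, y in [7, 16]  -> 2 point(s)
  x = 2: RHS = 13, y in [6, 17]  -> 2 point(s)
  x = 4: RHS = 2, y in [5, 18]  -> 2 point(s)
  x = 5: RHS = 18, y in [8, 15]  -> 2 point(s)
  x = 6: RHS = 18, y in [8, 15]  -> 2 point(s)
  x = 7: RHS = 8, y in [10, 13]  -> 2 point(s)
  x = 10: RHS = 1, y in [1, 22]  -> 2 point(s)
  x = 12: RHS = 18, y in [8, 15]  -> 2 point(s)
  x = 14: RHS = 1, y in [1, 22]  -> 2 point(s)
  x = 15: RHS = 12, y in [9, 14]  -> 2 point(s)
  x = 19: RHS = 4, y in [2, 21]  -> 2 point(s)
  x = 21: RHS = 16, y in [4, 19]  -> 2 point(s)
  x = 22: RHS = 1, y in [1, 22]  -> 2 point(s)
Affine points: 26. Add the point at infinity: total = 27.

#E(F_23) = 27


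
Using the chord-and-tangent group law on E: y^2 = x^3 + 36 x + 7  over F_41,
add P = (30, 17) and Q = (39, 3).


P != Q, so use the chord formula.
s = (y2 - y1) / (x2 - x1) = (27) / (9) mod 41 = 3
x3 = s^2 - x1 - x2 mod 41 = 3^2 - 30 - 39 = 22
y3 = s (x1 - x3) - y1 mod 41 = 3 * (30 - 22) - 17 = 7

P + Q = (22, 7)


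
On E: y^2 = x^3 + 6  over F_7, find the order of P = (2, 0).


Compute successive multiples of P until we hit O:
  1P = (2, 0)
  2P = O

ord(P) = 2


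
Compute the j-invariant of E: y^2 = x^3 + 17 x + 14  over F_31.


Delta = -16(4 a^3 + 27 b^2) mod 31 = 21
-1728 * (4 a)^3 = -1728 * (4*17)^3 mod 31 = 23
j = 23 * 21^(-1) mod 31 = 7

j = 7 (mod 31)


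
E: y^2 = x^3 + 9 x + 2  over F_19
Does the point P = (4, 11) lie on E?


Check whether y^2 = x^3 + 9 x + 2 (mod 19) for (x, y) = (4, 11).
LHS: y^2 = 11^2 mod 19 = 7
RHS: x^3 + 9 x + 2 = 4^3 + 9*4 + 2 mod 19 = 7
LHS = RHS

Yes, on the curve


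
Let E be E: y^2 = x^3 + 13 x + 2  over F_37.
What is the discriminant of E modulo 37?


4 a^3 + 27 b^2 = 4*13^3 + 27*2^2 = 8788 + 108 = 8896
Delta = -16 * (8896) = -142336
Delta mod 37 = 3

Delta = 3 (mod 37)


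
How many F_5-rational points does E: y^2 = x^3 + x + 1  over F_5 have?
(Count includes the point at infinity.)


For each x in F_5, count y with y^2 = x^3 + 1 x + 1 mod 5:
  x = 0: RHS = 1, y in [1, 4]  -> 2 point(s)
  x = 2: RHS = 1, y in [1, 4]  -> 2 point(s)
  x = 3: RHS = 1, y in [1, 4]  -> 2 point(s)
  x = 4: RHS = 4, y in [2, 3]  -> 2 point(s)
Affine points: 8. Add the point at infinity: total = 9.

#E(F_5) = 9


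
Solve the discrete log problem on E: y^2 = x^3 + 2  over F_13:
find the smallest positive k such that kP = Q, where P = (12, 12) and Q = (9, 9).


Enumerate multiples of P until we hit Q = (9, 9):
  1P = (12, 12)
  2P = (1, 4)
  3P = (3, 4)
  4P = (2, 7)
  5P = (9, 9)
Match found at i = 5.

k = 5


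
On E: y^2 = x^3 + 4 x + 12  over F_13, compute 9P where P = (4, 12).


k = 9 = 1001_2 (binary, LSB first: 1001)
Double-and-add from P = (4, 12):
  bit 0 = 1: acc = O + (4, 12) = (4, 12)
  bit 1 = 0: acc unchanged = (4, 12)
  bit 2 = 0: acc unchanged = (4, 12)
  bit 3 = 1: acc = (4, 12) + (9, 6) = (3, 5)

9P = (3, 5)


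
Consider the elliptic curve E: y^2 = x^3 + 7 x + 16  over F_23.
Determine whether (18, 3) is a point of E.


Check whether y^2 = x^3 + 7 x + 16 (mod 23) for (x, y) = (18, 3).
LHS: y^2 = 3^2 mod 23 = 9
RHS: x^3 + 7 x + 16 = 18^3 + 7*18 + 16 mod 23 = 17
LHS != RHS

No, not on the curve


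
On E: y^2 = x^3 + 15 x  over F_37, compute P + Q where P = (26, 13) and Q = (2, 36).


P != Q, so use the chord formula.
s = (y2 - y1) / (x2 - x1) = (23) / (13) mod 37 = 16
x3 = s^2 - x1 - x2 mod 37 = 16^2 - 26 - 2 = 6
y3 = s (x1 - x3) - y1 mod 37 = 16 * (26 - 6) - 13 = 11

P + Q = (6, 11)


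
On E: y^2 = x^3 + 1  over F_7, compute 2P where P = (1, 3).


Doubling: s = (3 x1^2 + a) / (2 y1)
s = (3*1^2 + 0) / (2*3) mod 7 = 4
x3 = s^2 - 2 x1 mod 7 = 4^2 - 2*1 = 0
y3 = s (x1 - x3) - y1 mod 7 = 4 * (1 - 0) - 3 = 1

2P = (0, 1)


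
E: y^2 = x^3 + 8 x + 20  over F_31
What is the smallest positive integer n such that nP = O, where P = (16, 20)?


Compute successive multiples of P until we hit O:
  1P = (16, 20)
  2P = (17, 4)
  3P = (6, 6)
  4P = (6, 25)
  5P = (17, 27)
  6P = (16, 11)
  7P = O

ord(P) = 7


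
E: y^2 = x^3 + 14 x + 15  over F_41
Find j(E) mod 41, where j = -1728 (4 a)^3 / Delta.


Delta = -16(4 a^3 + 27 b^2) mod 41 = 39
-1728 * (4 a)^3 = -1728 * (4*14)^3 mod 41 = 4
j = 4 * 39^(-1) mod 41 = 39

j = 39 (mod 41)


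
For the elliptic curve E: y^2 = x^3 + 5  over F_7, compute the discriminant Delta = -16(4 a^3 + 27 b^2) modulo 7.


4 a^3 + 27 b^2 = 4*0^3 + 27*5^2 = 0 + 675 = 675
Delta = -16 * (675) = -10800
Delta mod 7 = 1

Delta = 1 (mod 7)


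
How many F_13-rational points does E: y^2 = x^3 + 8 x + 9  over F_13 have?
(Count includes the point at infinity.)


For each x in F_13, count y with y^2 = x^3 + 8 x + 9 mod 13:
  x = 0: RHS = 9, y in [3, 10]  -> 2 point(s)
  x = 4: RHS = 1, y in [1, 12]  -> 2 point(s)
  x = 6: RHS = 0, y in [0]  -> 1 point(s)
  x = 8: RHS = 0, y in [0]  -> 1 point(s)
  x = 9: RHS = 4, y in [2, 11]  -> 2 point(s)
  x = 10: RHS = 10, y in [6, 7]  -> 2 point(s)
  x = 12: RHS = 0, y in [0]  -> 1 point(s)
Affine points: 11. Add the point at infinity: total = 12.

#E(F_13) = 12


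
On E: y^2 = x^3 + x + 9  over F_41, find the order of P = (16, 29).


Compute successive multiples of P until we hit O:
  1P = (16, 29)
  2P = (18, 18)
  3P = (27, 11)
  4P = (0, 38)
  5P = (29, 27)
  6P = (5, 4)
  7P = (15, 18)
  8P = (8, 18)
  ... (continuing to 17P)
  17P = O

ord(P) = 17


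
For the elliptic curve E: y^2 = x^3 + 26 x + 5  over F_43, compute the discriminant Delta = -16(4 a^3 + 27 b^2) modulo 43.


4 a^3 + 27 b^2 = 4*26^3 + 27*5^2 = 70304 + 675 = 70979
Delta = -16 * (70979) = -1135664
Delta mod 43 = 9

Delta = 9 (mod 43)


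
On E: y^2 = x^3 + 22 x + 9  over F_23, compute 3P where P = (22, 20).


k = 3 = 11_2 (binary, LSB first: 11)
Double-and-add from P = (22, 20):
  bit 0 = 1: acc = O + (22, 20) = (22, 20)
  bit 1 = 1: acc = (22, 20) + (20, 10) = (6, 14)

3P = (6, 14)


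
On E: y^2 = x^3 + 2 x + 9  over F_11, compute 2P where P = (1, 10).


Doubling: s = (3 x1^2 + a) / (2 y1)
s = (3*1^2 + 2) / (2*10) mod 11 = 3
x3 = s^2 - 2 x1 mod 11 = 3^2 - 2*1 = 7
y3 = s (x1 - x3) - y1 mod 11 = 3 * (1 - 7) - 10 = 5

2P = (7, 5)


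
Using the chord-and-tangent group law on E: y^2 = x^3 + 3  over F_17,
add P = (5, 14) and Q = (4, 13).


P != Q, so use the chord formula.
s = (y2 - y1) / (x2 - x1) = (16) / (16) mod 17 = 1
x3 = s^2 - x1 - x2 mod 17 = 1^2 - 5 - 4 = 9
y3 = s (x1 - x3) - y1 mod 17 = 1 * (5 - 9) - 14 = 16

P + Q = (9, 16)


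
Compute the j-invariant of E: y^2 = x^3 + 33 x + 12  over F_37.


Delta = -16(4 a^3 + 27 b^2) mod 37 = 15
-1728 * (4 a)^3 = -1728 * (4*33)^3 mod 37 = 10
j = 10 * 15^(-1) mod 37 = 13

j = 13 (mod 37)


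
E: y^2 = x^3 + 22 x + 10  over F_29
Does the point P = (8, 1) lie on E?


Check whether y^2 = x^3 + 22 x + 10 (mod 29) for (x, y) = (8, 1).
LHS: y^2 = 1^2 mod 29 = 1
RHS: x^3 + 22 x + 10 = 8^3 + 22*8 + 10 mod 29 = 2
LHS != RHS

No, not on the curve


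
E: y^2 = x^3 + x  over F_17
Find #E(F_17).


For each x in F_17, count y with y^2 = x^3 + 1 x + 0 mod 17:
  x = 0: RHS = 0, y in [0]  -> 1 point(s)
  x = 1: RHS = 2, y in [6, 11]  -> 2 point(s)
  x = 3: RHS = 13, y in [8, 9]  -> 2 point(s)
  x = 4: RHS = 0, y in [0]  -> 1 point(s)
  x = 6: RHS = 1, y in [1, 16]  -> 2 point(s)
  x = 11: RHS = 16, y in [4, 13]  -> 2 point(s)
  x = 13: RHS = 0, y in [0]  -> 1 point(s)
  x = 14: RHS = 4, y in [2, 15]  -> 2 point(s)
  x = 16: RHS = 15, y in [7, 10]  -> 2 point(s)
Affine points: 15. Add the point at infinity: total = 16.

#E(F_17) = 16


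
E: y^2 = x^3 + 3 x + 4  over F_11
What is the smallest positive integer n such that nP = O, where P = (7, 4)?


Compute successive multiples of P until we hit O:
  1P = (7, 4)
  2P = (0, 9)
  3P = (9, 10)
  4P = (4, 5)
  5P = (5, 10)
  6P = (8, 10)
  7P = (10, 0)
  8P = (8, 1)
  ... (continuing to 14P)
  14P = O

ord(P) = 14


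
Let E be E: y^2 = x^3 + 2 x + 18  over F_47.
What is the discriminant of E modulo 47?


4 a^3 + 27 b^2 = 4*2^3 + 27*18^2 = 32 + 8748 = 8780
Delta = -16 * (8780) = -140480
Delta mod 47 = 3

Delta = 3 (mod 47)


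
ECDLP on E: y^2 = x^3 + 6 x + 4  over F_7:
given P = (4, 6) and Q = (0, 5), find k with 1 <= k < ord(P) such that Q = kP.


Enumerate multiples of P until we hit Q = (0, 5):
  1P = (4, 6)
  2P = (0, 5)
Match found at i = 2.

k = 2


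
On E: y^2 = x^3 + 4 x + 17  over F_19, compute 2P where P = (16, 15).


Doubling: s = (3 x1^2 + a) / (2 y1)
s = (3*16^2 + 4) / (2*15) mod 19 = 8
x3 = s^2 - 2 x1 mod 19 = 8^2 - 2*16 = 13
y3 = s (x1 - x3) - y1 mod 19 = 8 * (16 - 13) - 15 = 9

2P = (13, 9)


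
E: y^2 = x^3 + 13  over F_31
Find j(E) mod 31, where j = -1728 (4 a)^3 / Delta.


Delta = -16(4 a^3 + 27 b^2) mod 31 = 28
-1728 * (4 a)^3 = -1728 * (4*0)^3 mod 31 = 0
j = 0 * 28^(-1) mod 31 = 0

j = 0 (mod 31)


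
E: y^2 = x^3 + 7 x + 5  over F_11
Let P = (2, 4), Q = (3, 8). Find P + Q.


P != Q, so use the chord formula.
s = (y2 - y1) / (x2 - x1) = (4) / (1) mod 11 = 4
x3 = s^2 - x1 - x2 mod 11 = 4^2 - 2 - 3 = 0
y3 = s (x1 - x3) - y1 mod 11 = 4 * (2 - 0) - 4 = 4

P + Q = (0, 4)


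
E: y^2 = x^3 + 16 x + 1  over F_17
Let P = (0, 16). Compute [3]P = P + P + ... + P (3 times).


k = 3 = 11_2 (binary, LSB first: 11)
Double-and-add from P = (0, 16):
  bit 0 = 1: acc = O + (0, 16) = (0, 16)
  bit 1 = 1: acc = (0, 16) + (13, 3) = (5, 6)

3P = (5, 6)


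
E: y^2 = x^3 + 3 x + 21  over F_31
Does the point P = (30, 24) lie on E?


Check whether y^2 = x^3 + 3 x + 21 (mod 31) for (x, y) = (30, 24).
LHS: y^2 = 24^2 mod 31 = 18
RHS: x^3 + 3 x + 21 = 30^3 + 3*30 + 21 mod 31 = 17
LHS != RHS

No, not on the curve


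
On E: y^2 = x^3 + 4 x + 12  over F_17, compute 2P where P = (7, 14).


Doubling: s = (3 x1^2 + a) / (2 y1)
s = (3*7^2 + 4) / (2*14) mod 17 = 6
x3 = s^2 - 2 x1 mod 17 = 6^2 - 2*7 = 5
y3 = s (x1 - x3) - y1 mod 17 = 6 * (7 - 5) - 14 = 15

2P = (5, 15)


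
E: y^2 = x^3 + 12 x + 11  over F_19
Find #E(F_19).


For each x in F_19, count y with y^2 = x^3 + 12 x + 11 mod 19:
  x = 0: RHS = 11, y in [7, 12]  -> 2 point(s)
  x = 1: RHS = 5, y in [9, 10]  -> 2 point(s)
  x = 2: RHS = 5, y in [9, 10]  -> 2 point(s)
  x = 3: RHS = 17, y in [6, 13]  -> 2 point(s)
  x = 4: RHS = 9, y in [3, 16]  -> 2 point(s)
  x = 5: RHS = 6, y in [5, 14]  -> 2 point(s)
  x = 7: RHS = 1, y in [1, 18]  -> 2 point(s)
  x = 8: RHS = 11, y in [7, 12]  -> 2 point(s)
  x = 11: RHS = 11, y in [7, 12]  -> 2 point(s)
  x = 14: RHS = 16, y in [4, 15]  -> 2 point(s)
  x = 16: RHS = 5, y in [9, 10]  -> 2 point(s)
  x = 17: RHS = 17, y in [6, 13]  -> 2 point(s)
  x = 18: RHS = 17, y in [6, 13]  -> 2 point(s)
Affine points: 26. Add the point at infinity: total = 27.

#E(F_19) = 27


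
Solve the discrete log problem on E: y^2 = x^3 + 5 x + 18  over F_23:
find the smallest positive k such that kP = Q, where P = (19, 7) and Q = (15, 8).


Enumerate multiples of P until we hit Q = (15, 8):
  1P = (19, 7)
  2P = (14, 7)
  3P = (13, 16)
  4P = (22, 9)
  5P = (8, 8)
  6P = (0, 8)
  7P = (17, 5)
  8P = (11, 1)
  9P = (18, 11)
  10P = (2, 17)
  11P = (15, 15)
  12P = (16, 10)
  13P = (12, 9)
  14P = (1, 1)
  15P = (21, 0)
  16P = (1, 22)
  17P = (12, 14)
  18P = (16, 13)
  19P = (15, 8)
Match found at i = 19.

k = 19


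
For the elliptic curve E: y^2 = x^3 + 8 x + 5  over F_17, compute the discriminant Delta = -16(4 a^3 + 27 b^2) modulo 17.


4 a^3 + 27 b^2 = 4*8^3 + 27*5^2 = 2048 + 675 = 2723
Delta = -16 * (2723) = -43568
Delta mod 17 = 3

Delta = 3 (mod 17)


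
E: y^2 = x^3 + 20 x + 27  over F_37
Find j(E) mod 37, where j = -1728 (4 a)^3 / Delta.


Delta = -16(4 a^3 + 27 b^2) mod 37 = 22
-1728 * (4 a)^3 = -1728 * (4*20)^3 mod 37 = 8
j = 8 * 22^(-1) mod 37 = 34

j = 34 (mod 37)


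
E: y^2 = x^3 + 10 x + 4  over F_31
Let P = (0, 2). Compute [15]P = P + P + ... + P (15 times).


k = 15 = 1111_2 (binary, LSB first: 1111)
Double-and-add from P = (0, 2):
  bit 0 = 1: acc = O + (0, 2) = (0, 2)
  bit 1 = 1: acc = (0, 2) + (14, 25) = (11, 22)
  bit 2 = 1: acc = (11, 22) + (21, 19) = (18, 8)
  bit 3 = 1: acc = (18, 8) + (20, 12) = (28, 3)

15P = (28, 3)


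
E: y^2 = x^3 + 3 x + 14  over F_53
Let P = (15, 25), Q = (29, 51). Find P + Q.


P != Q, so use the chord formula.
s = (y2 - y1) / (x2 - x1) = (26) / (14) mod 53 = 17
x3 = s^2 - x1 - x2 mod 53 = 17^2 - 15 - 29 = 33
y3 = s (x1 - x3) - y1 mod 53 = 17 * (15 - 33) - 25 = 40

P + Q = (33, 40)


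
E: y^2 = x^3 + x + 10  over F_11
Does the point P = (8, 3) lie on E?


Check whether y^2 = x^3 + 1 x + 10 (mod 11) for (x, y) = (8, 3).
LHS: y^2 = 3^2 mod 11 = 9
RHS: x^3 + 1 x + 10 = 8^3 + 1*8 + 10 mod 11 = 2
LHS != RHS

No, not on the curve


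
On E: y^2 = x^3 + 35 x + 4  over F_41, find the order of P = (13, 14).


Compute successive multiples of P until we hit O:
  1P = (13, 14)
  2P = (23, 15)
  3P = (21, 18)
  4P = (38, 35)
  5P = (30, 16)
  6P = (0, 2)
  7P = (24, 20)
  8P = (27, 38)
  ... (continuing to 54P)
  54P = O

ord(P) = 54


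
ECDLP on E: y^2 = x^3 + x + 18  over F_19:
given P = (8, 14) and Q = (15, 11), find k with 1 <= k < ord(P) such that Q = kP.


Enumerate multiples of P until we hit Q = (15, 11):
  1P = (8, 14)
  2P = (1, 1)
  3P = (15, 11)
Match found at i = 3.

k = 3


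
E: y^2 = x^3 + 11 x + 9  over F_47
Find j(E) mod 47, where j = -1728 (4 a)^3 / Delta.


Delta = -16(4 a^3 + 27 b^2) mod 47 = 3
-1728 * (4 a)^3 = -1728 * (4*11)^3 mod 47 = 32
j = 32 * 3^(-1) mod 47 = 42

j = 42 (mod 47)


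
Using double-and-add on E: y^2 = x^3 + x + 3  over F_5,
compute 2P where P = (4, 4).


k = 2 = 10_2 (binary, LSB first: 01)
Double-and-add from P = (4, 4):
  bit 0 = 0: acc unchanged = O
  bit 1 = 1: acc = O + (1, 0) = (1, 0)

2P = (1, 0)


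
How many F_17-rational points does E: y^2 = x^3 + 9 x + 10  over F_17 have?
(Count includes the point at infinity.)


For each x in F_17, count y with y^2 = x^3 + 9 x + 10 mod 17:
  x = 2: RHS = 2, y in [6, 11]  -> 2 point(s)
  x = 3: RHS = 13, y in [8, 9]  -> 2 point(s)
  x = 4: RHS = 8, y in [5, 12]  -> 2 point(s)
  x = 6: RHS = 8, y in [5, 12]  -> 2 point(s)
  x = 7: RHS = 8, y in [5, 12]  -> 2 point(s)
  x = 8: RHS = 16, y in [4, 13]  -> 2 point(s)
  x = 9: RHS = 4, y in [2, 15]  -> 2 point(s)
  x = 15: RHS = 1, y in [1, 16]  -> 2 point(s)
  x = 16: RHS = 0, y in [0]  -> 1 point(s)
Affine points: 17. Add the point at infinity: total = 18.

#E(F_17) = 18


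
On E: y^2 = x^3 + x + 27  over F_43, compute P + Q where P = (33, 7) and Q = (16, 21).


P != Q, so use the chord formula.
s = (y2 - y1) / (x2 - x1) = (14) / (26) mod 43 = 27
x3 = s^2 - x1 - x2 mod 43 = 27^2 - 33 - 16 = 35
y3 = s (x1 - x3) - y1 mod 43 = 27 * (33 - 35) - 7 = 25

P + Q = (35, 25)


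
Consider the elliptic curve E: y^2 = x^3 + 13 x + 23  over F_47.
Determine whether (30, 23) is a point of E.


Check whether y^2 = x^3 + 13 x + 23 (mod 47) for (x, y) = (30, 23).
LHS: y^2 = 23^2 mod 47 = 12
RHS: x^3 + 13 x + 23 = 30^3 + 13*30 + 23 mod 47 = 12
LHS = RHS

Yes, on the curve


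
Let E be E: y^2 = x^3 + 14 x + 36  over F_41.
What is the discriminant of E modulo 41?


4 a^3 + 27 b^2 = 4*14^3 + 27*36^2 = 10976 + 34992 = 45968
Delta = -16 * (45968) = -735488
Delta mod 41 = 11

Delta = 11 (mod 41)


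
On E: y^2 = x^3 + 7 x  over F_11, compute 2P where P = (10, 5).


Doubling: s = (3 x1^2 + a) / (2 y1)
s = (3*10^2 + 7) / (2*5) mod 11 = 1
x3 = s^2 - 2 x1 mod 11 = 1^2 - 2*10 = 3
y3 = s (x1 - x3) - y1 mod 11 = 1 * (10 - 3) - 5 = 2

2P = (3, 2)
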